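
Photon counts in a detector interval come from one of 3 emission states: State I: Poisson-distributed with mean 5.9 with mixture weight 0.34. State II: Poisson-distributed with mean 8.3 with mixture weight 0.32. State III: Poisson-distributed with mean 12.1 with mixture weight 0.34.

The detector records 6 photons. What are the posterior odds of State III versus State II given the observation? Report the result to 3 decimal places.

0.228

The posterior odds equal the prior odds times the likelihood ratio: (π_i/π_j)·(f_i(x)/f_j(x)).
Poisson probabilities:
  L_I = 0.160488
  L_II = 0.112847
  L_III = 0.0242335
0.0082394 / 0.0361112 ≈ 0.228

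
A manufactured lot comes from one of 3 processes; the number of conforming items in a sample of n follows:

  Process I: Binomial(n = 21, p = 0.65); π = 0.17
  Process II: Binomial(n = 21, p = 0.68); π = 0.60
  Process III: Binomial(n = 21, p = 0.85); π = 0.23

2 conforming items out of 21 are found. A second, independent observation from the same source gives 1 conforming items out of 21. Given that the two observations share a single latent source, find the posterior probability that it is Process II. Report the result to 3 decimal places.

By Bayes' theorem, P(k | x) = w_k f_k(x) / Σ_j w_j f_j(x).
Since both observations come from the same component, the likelihood for component k is f_k(x₁)·f_k(x₂).
  L_I = [C(21,2)·0.65^2·0.35^19 = 210·0.4225·2.17417e-09 = 1.92903e-07] × [1.03871e-08] = 2.0037e-15
  L_II = [C(21,2)·0.68^2·0.32^19 = 210·0.4624·3.96141e-10 = 3.84669e-08] × [1.81021e-09] = 6.96329e-17
  L_III = [C(21,2)·0.85^2·0.15^19 = 210·0.7225·2.21684e-16 = 3.3635e-14] × [5.93558e-16] = 1.99643e-29
Prior × likelihood for each component:
  w_I·L_I = 0.17 × 2.0037e-15 = 3.40629e-16
  w_II·L_II = 0.60 × 6.96329e-17 = 4.17797e-17
  w_III·L_III = 0.23 × 1.99643e-29 = 4.59179e-30
Evidence: 3.40629e-16 + 4.17797e-17 + 4.59179e-30 = 3.82408e-16
So the posterior for Process II is 4.17797e-17 / 3.82408e-16 ≈ 0.109.

0.109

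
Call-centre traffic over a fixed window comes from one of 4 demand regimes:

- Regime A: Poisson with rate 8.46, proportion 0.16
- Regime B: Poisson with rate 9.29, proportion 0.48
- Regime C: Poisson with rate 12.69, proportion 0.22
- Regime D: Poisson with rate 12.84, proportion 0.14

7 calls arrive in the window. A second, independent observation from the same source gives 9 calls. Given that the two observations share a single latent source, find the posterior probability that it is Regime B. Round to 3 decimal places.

0.662

P(component k | x) = w_k·f_k(x) / marginal(x), where marginal(x) = Σ_j w_j·f_j(x).
Since both observations come from the same component, the likelihood for component k is f_k(x₁)·f_k(x₂).
  L_A = [0.130326] × [0.12955] = 0.0168838
  L_B = [0.109417] × [0.131154] = 0.0143505
  L_C = [0.0324044] × [0.0724761] = 0.00234854
  L_D = [0.0302819] × [0.0693396] = 0.00209974
Prior × likelihood for each component:
  w_A·L_A = 0.16 × 0.0168838 = 0.0027014
  w_B·L_B = 0.48 × 0.0143505 = 0.00688823
  w_C·L_C = 0.22 × 0.00234854 = 0.000516679
  w_D·L_D = 0.14 × 0.00209974 = 0.000293963
Denominator: 0.0027014 + 0.00688823 + 0.000516679 + 0.000293963 = 0.0104003
Responsibility of Regime B: 0.00688823 / 0.0104003 ≈ 0.662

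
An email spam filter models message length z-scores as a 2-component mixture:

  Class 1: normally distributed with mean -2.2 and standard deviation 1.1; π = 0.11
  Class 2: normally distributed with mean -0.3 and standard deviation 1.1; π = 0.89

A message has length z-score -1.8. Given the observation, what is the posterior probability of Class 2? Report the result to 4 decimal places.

Apply Bayes' rule: the posterior for each component is proportional to its prior times its likelihood at x.
Evaluate each component's likelihood at the observed value:
  f_1 = 0.339472
  f_2 = 0.14313
Weight by the priors:
  P(Z=1)·f_1 = 0.11 × 0.339472 = 0.0373419
  P(Z=2)·f_2 = 0.89 × 0.14313 = 0.127386
Evidence: 0.0373419 + 0.127386 = 0.164728
Responsibility of Class 2: 0.127386 / 0.164728 ≈ 0.7733

0.7733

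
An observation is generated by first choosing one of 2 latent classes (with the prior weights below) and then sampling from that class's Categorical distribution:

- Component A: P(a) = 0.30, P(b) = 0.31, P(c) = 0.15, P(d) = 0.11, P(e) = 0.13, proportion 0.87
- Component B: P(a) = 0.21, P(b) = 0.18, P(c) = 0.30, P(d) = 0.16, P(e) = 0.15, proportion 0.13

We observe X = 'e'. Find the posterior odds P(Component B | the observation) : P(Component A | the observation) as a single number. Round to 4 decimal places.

0.1724

Since P(k|x) ∝ P(Z=k) f_k(x), the posterior odds are P(Z=i) f_i(x) / (P(Z=j) f_j(x)).
Evaluate each component's likelihood at the observed value:
  f_A = P(e | comp) = 0.13
  f_B = P(e | comp) = 0.15
Posterior odds = (P(Z=B)·f_B) / (P(Z=A)·f_A) = (0.13·0.15) / (0.87·0.13) = 0.0195 / 0.1131 ≈ 0.1724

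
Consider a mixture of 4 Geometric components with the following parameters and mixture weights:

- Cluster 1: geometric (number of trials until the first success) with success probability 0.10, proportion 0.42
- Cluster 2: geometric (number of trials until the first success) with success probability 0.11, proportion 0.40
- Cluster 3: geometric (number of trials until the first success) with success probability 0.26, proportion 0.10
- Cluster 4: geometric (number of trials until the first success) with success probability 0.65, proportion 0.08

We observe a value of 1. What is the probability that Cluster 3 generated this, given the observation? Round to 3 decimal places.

0.159

Posterior ∝ prior × likelihood, so P(k | x) ∝ π_k f_k(x); normalise over all components.
Evaluate each component's likelihood at the observed value:
  f_1 = 0.1
  f_2 = 0.11
  f_3 = 0.26
  f_4 = 0.65
Weight by the priors:
  π_1·f_1 = 0.42 × 0.1 = 0.042
  π_2·f_2 = 0.40 × 0.11 = 0.044
  π_3·f_3 = 0.10 × 0.26 = 0.026
  π_4·f_4 = 0.08 × 0.65 = 0.052
Marginal: 0.042 + 0.044 + 0.026 + 0.052 = 0.164
P(Cluster 3 | 1) = 0.026 / 0.164 ≈ 0.159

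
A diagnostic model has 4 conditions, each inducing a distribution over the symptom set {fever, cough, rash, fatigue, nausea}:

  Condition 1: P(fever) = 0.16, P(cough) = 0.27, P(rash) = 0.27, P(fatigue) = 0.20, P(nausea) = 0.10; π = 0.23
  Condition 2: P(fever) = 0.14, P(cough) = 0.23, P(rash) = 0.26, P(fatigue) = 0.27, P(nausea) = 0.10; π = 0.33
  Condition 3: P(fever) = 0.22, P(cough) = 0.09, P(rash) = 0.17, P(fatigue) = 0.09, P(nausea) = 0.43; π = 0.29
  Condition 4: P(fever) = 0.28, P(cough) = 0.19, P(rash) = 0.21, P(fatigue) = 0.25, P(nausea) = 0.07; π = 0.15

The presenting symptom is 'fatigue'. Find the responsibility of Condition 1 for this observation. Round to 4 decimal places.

By Bayes' theorem, P(k | x) = w_k f_k(x) / Σ_j w_j f_j(x).
Component likelihoods at x = 'fatigue':
  L_1 = P(fatigue | comp) = 0.20
  L_2 = P(fatigue | comp) = 0.27
  L_3 = P(fatigue | comp) = 0.09
  L_4 = P(fatigue | comp) = 0.25
Weight by the priors:
  w_1·L_1 = 0.23 × 0.2 = 0.046
  w_2·L_2 = 0.33 × 0.27 = 0.0891
  w_3·L_3 = 0.29 × 0.09 = 0.0261
  w_4·L_4 = 0.15 × 0.25 = 0.0375
Normaliser: 0.046 + 0.0891 + 0.0261 + 0.0375 = 0.1987
P(Condition 1 | the observation) ≈ 0.2315

0.2315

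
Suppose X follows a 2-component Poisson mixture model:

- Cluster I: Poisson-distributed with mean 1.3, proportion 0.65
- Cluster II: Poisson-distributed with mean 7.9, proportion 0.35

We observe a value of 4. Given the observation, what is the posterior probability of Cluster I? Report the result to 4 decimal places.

0.5003

P(component k | x) = P(Z=k)·f_k(x) / marginal(x), where marginal(x) = Σ_j P(Z=j)·f_j(x).
Evaluate each component's likelihood at the observed value:
  p_I = e^(−1.3)·1.3^4/4! = 0.0324324
  p_II = e^(−7.9)·7.9^4/4! = 0.0601687
Multiply by the mixture weights:
  P(Z=I)·p_I = 0.65 × 0.0324324 = 0.0210811
  P(Z=II)·p_II = 0.35 × 0.0601687 = 0.021059
Denominator: 0.0210811 + 0.021059 = 0.0421401
P(Cluster I | data) = 0.0210811 / 0.0421401 ≈ 0.5003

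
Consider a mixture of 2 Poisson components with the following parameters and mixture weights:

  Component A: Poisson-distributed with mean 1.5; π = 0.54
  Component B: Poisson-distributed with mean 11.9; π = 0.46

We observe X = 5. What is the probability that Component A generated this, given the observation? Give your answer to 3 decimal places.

P(component k | x) = π_k·f_k(x) / marginal(x), where marginal(x) = Σ_j π_j·f_j(x).
Evaluate each component's likelihood at the observed value:
  f_A = 0.01412
  f_B = 0.0135036
Multiply by the mixture weights:
  π_A·f_A = 0.54 × 0.01412 = 0.00762478
  π_B·f_B = 0.46 × 0.0135036 = 0.00621165
Normaliser: 0.00762478 + 0.00621165 = 0.0138364
Responsibility of Component A: 0.00762478 / 0.0138364 ≈ 0.551

0.551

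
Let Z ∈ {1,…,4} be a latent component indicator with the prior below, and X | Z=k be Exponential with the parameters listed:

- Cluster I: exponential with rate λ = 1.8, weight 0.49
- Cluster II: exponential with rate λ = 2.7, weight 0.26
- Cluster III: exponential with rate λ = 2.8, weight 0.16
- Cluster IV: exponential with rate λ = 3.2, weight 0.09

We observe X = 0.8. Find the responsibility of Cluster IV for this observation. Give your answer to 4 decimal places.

The responsibility of component k is π_k f_k(x) divided by Σ_j π_j f_j(x).
Evaluate each component's likelihood at the observed value:
  f_I = 1.8·e^(−1.8·0.8) = 1.8·e^(−1.4400) = 0.42647
  f_II = 2.7·e^(−2.7·0.8) = 2.7·e^(−2.1600) = 0.311378
  f_III = 2.8·e^(−2.8·0.8) = 2.8·e^(−2.2400) = 0.298084
  f_IV = 3.2·e^(−3.2·0.8) = 3.2·e^(−2.5600) = 0.247375
Multiply by the mixture weights:
  π_I·f_I = 0.49 × 0.42647 = 0.20897
  π_II·f_II = 0.26 × 0.311378 = 0.0809582
  π_III·f_III = 0.16 × 0.298084 = 0.0476934
  π_IV·f_IV = 0.09 × 0.247375 = 0.0222638
Normaliser: 0.20897 + 0.0809582 + 0.0476934 + 0.0222638 = 0.359886
Responsibility of Cluster IV: 0.0222638 / 0.359886 ≈ 0.0619

0.0619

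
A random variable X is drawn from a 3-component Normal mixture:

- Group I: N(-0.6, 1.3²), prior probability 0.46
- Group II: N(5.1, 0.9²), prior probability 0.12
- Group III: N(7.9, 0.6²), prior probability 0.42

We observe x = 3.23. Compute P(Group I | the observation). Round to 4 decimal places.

The responsibility of component k is π_k f_k(x) divided by Σ_j π_j f_j(x).
Component likelihoods at x = 3.23:
  p_I = (1/(1.3·√(2π)))·exp(−(3.23−-0.6)²/(2·1.3²)) = 0.306879·exp(-4.33991) = 0.00400099
  p_II = (1/(0.9·√(2π)))·exp(−(3.23−5.1)²/(2·0.9²)) = 0.443269·exp(-2.15858) = 0.0511927
  p_III = (1/(0.6·√(2π)))·exp(−(3.23−7.9)²/(2·0.6²)) = 0.664904·exp(-30.29014) = 4.65499e-14
Prior × likelihood for each component:
  π_I·p_I = 0.46 × 0.00400099 = 0.00184045
  π_II·p_II = 0.12 × 0.0511927 = 0.00614312
  π_III·p_III = 0.42 × 4.65499e-14 = 1.9551e-14
Evidence: 0.00184045 + 0.00614312 + 1.9551e-14 = 0.00798358
P(Group I | the observation) ≈ 0.2305

0.2305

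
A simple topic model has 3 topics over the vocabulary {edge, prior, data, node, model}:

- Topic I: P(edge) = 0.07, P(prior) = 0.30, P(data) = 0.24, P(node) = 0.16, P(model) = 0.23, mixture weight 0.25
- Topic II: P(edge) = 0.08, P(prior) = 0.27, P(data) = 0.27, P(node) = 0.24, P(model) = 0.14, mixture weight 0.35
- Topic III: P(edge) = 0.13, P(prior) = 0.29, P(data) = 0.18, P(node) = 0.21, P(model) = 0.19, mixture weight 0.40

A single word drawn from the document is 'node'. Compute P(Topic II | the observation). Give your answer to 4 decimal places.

0.4038

The responsibility of component k is P(Z=k) f_k(x) divided by Σ_j P(Z=j) f_j(x).
Component likelihoods at x = 'node':
  p_I = 0.16
  p_II = 0.24
  p_III = 0.21
Multiply by the mixture weights:
  P(Z=I)·p_I = 0.25 × 0.16 = 0.04
  P(Z=II)·p_II = 0.35 × 0.24 = 0.084
  P(Z=III)·p_III = 0.40 × 0.21 = 0.084
Normaliser: 0.04 + 0.084 + 0.084 = 0.208
So the posterior for Topic II is 0.084 / 0.208 ≈ 0.4038.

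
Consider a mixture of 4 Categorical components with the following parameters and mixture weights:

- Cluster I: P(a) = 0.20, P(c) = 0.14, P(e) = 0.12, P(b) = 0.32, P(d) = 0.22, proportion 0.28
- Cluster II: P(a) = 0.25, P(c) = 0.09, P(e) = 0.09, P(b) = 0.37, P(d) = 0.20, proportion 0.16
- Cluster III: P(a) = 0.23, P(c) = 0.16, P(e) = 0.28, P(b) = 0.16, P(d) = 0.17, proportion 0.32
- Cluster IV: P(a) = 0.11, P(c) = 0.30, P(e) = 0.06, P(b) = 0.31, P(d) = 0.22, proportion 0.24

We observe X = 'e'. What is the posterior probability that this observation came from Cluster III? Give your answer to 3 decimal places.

Apply Bayes' rule: the posterior for each component is proportional to its prior times its likelihood at x.
Evaluate each component's likelihood at the observed value:
  f_I = 0.12
  f_II = 0.09
  f_III = 0.28
  f_IV = 0.06
Unnormalised posteriors:
  P(Z=I)·f_I = 0.28 × 0.12 = 0.0336
  P(Z=II)·f_II = 0.16 × 0.09 = 0.0144
  P(Z=III)·f_III = 0.32 × 0.28 = 0.0896
  P(Z=IV)·f_IV = 0.24 × 0.06 = 0.0144
Denominator: 0.0336 + 0.0144 + 0.0896 + 0.0144 = 0.152
P(Cluster III | 'e') = 0.0896 / 0.152 ≈ 0.589

0.589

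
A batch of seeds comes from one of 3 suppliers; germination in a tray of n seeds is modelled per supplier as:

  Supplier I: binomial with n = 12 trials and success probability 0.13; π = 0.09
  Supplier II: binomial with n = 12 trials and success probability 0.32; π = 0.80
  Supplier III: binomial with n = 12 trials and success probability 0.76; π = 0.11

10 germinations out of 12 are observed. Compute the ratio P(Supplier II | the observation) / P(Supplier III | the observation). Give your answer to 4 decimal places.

0.0102

Only the two components matter; the odds are (π_i f_i(x)) / (π_j f_j(x)).
Evaluate each component's likelihood at the observed value:
  p_I = C(12,10)·0.13^10·0.87^2 = 66·1.37858e-09·0.7569 = 6.88678e-08
  p_II = C(12,10)·0.32^10·0.68^2 = 66·1.1259e-05·0.4624 = 0.000343607
  p_III = C(12,10)·0.76^10·0.24^2 = 66·0.0642889·0.0576 = 0.244401
Odds = (0.80/0.11) × (0.000343607/0.244401) = 7.27273 × 0.00140592 ≈ 0.0102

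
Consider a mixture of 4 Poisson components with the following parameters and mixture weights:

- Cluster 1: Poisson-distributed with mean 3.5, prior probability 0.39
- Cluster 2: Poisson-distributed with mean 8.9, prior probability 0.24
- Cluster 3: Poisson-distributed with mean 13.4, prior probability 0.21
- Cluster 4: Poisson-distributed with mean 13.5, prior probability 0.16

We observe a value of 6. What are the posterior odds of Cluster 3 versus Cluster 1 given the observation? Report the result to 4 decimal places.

Since P(k|x) ∝ P(Z=k) f_k(x), the posterior odds are P(Z=i) f_i(x) / (P(Z=j) f_j(x)).
Poisson probabilities:
  f_1 = 0.0770983
  f_2 = 0.0941427
  f_3 = 0.0121829
  f_4 = 0.0115264
Odds = (0.21/0.39) × (0.0121829/0.0770983) = 0.538462 × 0.158017 ≈ 0.0851

0.0851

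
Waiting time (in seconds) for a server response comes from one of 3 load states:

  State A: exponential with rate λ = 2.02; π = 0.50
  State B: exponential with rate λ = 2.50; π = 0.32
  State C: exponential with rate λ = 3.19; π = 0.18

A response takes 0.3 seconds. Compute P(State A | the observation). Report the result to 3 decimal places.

Apply Bayes' rule: the posterior for each component is proportional to its prior times its likelihood at x.
Component likelihoods at x = 0.3 seconds:
  L_A = 2.02·e^(−2.02·0.3) = 2.02·e^(−0.6060) = 1.10197
  L_B = 2.50·e^(−2.50·0.3) = 2.50·e^(−0.7500) = 1.18092
  L_C = 3.19·e^(−3.19·0.3) = 3.19·e^(−0.9570) = 1.2251
Multiply by the mixture weights:
  π_A·L_A = 0.50 × 1.10197 = 0.550984
  π_B·L_B = 0.32 × 1.18092 = 0.377893
  π_C·L_C = 0.18 × 1.2251 = 0.220518
Denominator: 0.550984 + 0.377893 + 0.220518 = 1.14939
Responsibility of State A: 0.550984 / 1.14939 ≈ 0.479

0.479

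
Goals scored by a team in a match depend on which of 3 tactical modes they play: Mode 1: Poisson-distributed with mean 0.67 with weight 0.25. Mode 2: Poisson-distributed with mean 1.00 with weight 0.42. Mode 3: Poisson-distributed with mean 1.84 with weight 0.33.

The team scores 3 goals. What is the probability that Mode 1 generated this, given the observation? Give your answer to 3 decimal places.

Posterior ∝ prior × likelihood, so P(k | x) ∝ π_k f_k(x); normalise over all components.
Component likelihoods at x = 3 goals:
  p_1 = 0.0256505
  p_2 = 0.0613132
  p_3 = 0.164892
Multiply by the mixture weights:
  π_1·p_1 = 0.25 × 0.0256505 = 0.00641263
  π_2·p_2 = 0.42 × 0.0613132 = 0.0257516
  π_3·p_3 = 0.33 × 0.164892 = 0.0544145
Marginal: 0.00641263 + 0.0257516 + 0.0544145 = 0.0865786
P(Mode 1 | 3 goals) ≈ 0.074

0.074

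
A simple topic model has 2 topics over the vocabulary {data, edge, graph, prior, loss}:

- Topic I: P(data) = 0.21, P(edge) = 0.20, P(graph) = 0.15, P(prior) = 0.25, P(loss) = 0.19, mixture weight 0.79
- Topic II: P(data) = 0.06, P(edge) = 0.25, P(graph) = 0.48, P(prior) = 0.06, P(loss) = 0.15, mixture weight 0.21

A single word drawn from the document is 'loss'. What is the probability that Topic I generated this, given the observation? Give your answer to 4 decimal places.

0.8265

P(component k | x) = π_k·f_k(x) / marginal(x), where marginal(x) = Σ_j π_j·f_j(x).
Evaluate each component's likelihood at the observed value:
  p_I = P(loss | comp) = 0.19
  p_II = P(loss | comp) = 0.15
Multiply by the mixture weights:
  π_I·p_I = 0.79 × 0.19 = 0.1501
  π_II·p_II = 0.21 × 0.15 = 0.0315
Normaliser: 0.1501 + 0.0315 = 0.1816
P(Topic I | the observation) ≈ 0.8265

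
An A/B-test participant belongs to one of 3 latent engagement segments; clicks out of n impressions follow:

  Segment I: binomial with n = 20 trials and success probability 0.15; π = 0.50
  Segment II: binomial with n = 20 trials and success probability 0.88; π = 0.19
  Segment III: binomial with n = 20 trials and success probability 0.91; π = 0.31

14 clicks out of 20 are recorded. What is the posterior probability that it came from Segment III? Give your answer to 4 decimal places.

0.3171

P(component k | x) = P(Z=k)·f_k(x) / marginal(x), where marginal(x) = Σ_j P(Z=j)·f_j(x).
Evaluate each component's likelihood at the observed value:
  L_I = 4.26751e-08
  L_II = 0.0193299
  L_III = 0.0055007
Prior × likelihood for each component:
  P(Z=I)·L_I = 0.50 × 4.26751e-08 = 2.13376e-08
  P(Z=II)·L_II = 0.19 × 0.0193299 = 0.00367267
  P(Z=III)·L_III = 0.31 × 0.0055007 = 0.00170522
Normaliser: 2.13376e-08 + 0.00367267 + 0.00170522 = 0.00537791
P(Segment III | the observation) ≈ 0.3171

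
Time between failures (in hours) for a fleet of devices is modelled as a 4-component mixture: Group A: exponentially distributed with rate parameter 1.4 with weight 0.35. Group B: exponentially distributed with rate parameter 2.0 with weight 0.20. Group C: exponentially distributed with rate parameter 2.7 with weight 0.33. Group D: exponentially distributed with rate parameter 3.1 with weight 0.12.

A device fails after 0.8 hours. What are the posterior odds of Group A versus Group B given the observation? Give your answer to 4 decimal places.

Only the two components matter; the odds are (w_i f_i(x)) / (w_j f_j(x)).
Component likelihoods at x = 0.8 hours:
  p_A = 1.4·e^(−1.4·0.8) = 1.4·e^(−1.1200) = 0.456792
  p_B = 2.0·e^(−2.0·0.8) = 2.0·e^(−1.6000) = 0.403793
  p_C = 2.7·e^(−2.7·0.8) = 2.7·e^(−2.1600) = 0.311378
  p_D = 3.1·e^(−3.1·0.8) = 3.1·e^(−2.4800) = 0.259604
Odds = (0.35/0.20) × (0.456792/0.403793) = 1.75 × 1.13125 ≈ 1.9797

1.9797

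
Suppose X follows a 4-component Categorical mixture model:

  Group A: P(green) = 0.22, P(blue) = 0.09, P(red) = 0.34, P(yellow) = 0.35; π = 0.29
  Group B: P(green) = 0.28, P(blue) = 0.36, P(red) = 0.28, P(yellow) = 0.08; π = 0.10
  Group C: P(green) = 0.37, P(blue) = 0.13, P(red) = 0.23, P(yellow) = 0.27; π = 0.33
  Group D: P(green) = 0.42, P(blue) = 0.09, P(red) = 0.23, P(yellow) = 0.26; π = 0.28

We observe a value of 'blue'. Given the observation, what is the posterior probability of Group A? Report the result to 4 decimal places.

0.2005

Apply Bayes' rule: the posterior for each component is proportional to its prior times its likelihood at x.
Component likelihoods at x = 'blue':
  f_A = 0.09
  f_B = 0.36
  f_C = 0.13
  f_D = 0.09
Multiply by the mixture weights:
  π_A·f_A = 0.29 × 0.09 = 0.0261
  π_B·f_B = 0.10 × 0.36 = 0.036
  π_C·f_C = 0.33 × 0.13 = 0.0429
  π_D·f_D = 0.28 × 0.09 = 0.0252
Sum: 0.0261 + 0.036 + 0.0429 + 0.0252 = 0.1302
P(Group A | 'blue') ≈ 0.2005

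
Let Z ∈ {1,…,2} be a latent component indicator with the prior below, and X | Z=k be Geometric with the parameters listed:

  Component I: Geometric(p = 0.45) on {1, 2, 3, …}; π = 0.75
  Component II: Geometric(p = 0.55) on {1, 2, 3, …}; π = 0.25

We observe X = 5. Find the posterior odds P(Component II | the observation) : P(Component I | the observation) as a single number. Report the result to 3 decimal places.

0.183

Since P(k|x) ∝ w_k f_k(x), the posterior odds are w_i f_i(x) / (w_j f_j(x)).
Evaluate each component's likelihood at the observed value:
  L_I = 0.45·(1−0.45)^4 = 0.45·0.0915063 = 0.0411778
  L_II = 0.55·(1−0.55)^4 = 0.55·0.0410062 = 0.0225534
0.00563836 / 0.0308834 ≈ 0.183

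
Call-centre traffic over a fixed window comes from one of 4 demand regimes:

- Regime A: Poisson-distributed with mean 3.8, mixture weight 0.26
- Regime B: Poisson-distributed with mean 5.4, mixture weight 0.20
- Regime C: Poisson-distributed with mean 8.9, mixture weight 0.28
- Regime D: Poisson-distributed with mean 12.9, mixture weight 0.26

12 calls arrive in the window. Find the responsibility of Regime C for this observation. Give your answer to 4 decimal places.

0.3958

By Bayes' theorem, P(k | x) = w_k f_k(x) / Σ_j w_j f_j(x).
Component likelihoods at x = 12 calls:
  L_A = 0.000423396
  L_B = 0.00579693
  L_C = 0.070327
  L_D = 0.110749
Prior × likelihood for each component:
  w_A·L_A = 0.26 × 0.000423396 = 0.000110083
  w_B·L_B = 0.20 × 0.00579693 = 0.00115939
  w_C·L_C = 0.28 × 0.070327 = 0.0196916
  w_D·L_D = 0.26 × 0.110749 = 0.0287948
Evidence: 0.000110083 + 0.00115939 + 0.0196916 + 0.0287948 = 0.0497558
Responsibility of Regime C: 0.0196916 / 0.0497558 ≈ 0.3958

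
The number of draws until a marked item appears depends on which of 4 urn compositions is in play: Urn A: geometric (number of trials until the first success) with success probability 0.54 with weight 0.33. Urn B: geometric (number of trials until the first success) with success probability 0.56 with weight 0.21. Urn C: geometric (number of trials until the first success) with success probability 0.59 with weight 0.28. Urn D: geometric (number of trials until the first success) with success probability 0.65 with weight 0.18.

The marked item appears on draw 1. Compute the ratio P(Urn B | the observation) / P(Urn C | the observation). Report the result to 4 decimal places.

The posterior odds equal the prior odds times the likelihood ratio: (P(Z=i)/P(Z=j))·(f_i(x)/f_j(x)).
Evaluate each component's likelihood at the observed value:
  p_A = 0.54
  p_B = 0.56
  p_C = 0.59
  p_D = 0.65
Odds = (0.21/0.28) × (0.56/0.59) = 0.75 × 0.949153 ≈ 0.7119

0.7119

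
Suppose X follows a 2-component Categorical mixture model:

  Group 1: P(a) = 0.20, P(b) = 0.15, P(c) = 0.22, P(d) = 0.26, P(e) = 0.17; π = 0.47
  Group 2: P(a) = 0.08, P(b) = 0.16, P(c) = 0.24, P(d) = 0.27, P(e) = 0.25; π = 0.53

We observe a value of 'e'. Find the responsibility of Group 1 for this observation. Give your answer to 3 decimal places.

Apply Bayes' rule: the posterior for each component is proportional to its prior times its likelihood at x.
Categorical probabilities:
  L_1 = 0.17
  L_2 = 0.25
Weight by the priors:
  π_1·L_1 = 0.47 × 0.17 = 0.0799
  π_2·L_2 = 0.53 × 0.25 = 0.1325
Denominator: 0.0799 + 0.1325 = 0.2124
P(Group 1 | x) ≈ 0.376

0.376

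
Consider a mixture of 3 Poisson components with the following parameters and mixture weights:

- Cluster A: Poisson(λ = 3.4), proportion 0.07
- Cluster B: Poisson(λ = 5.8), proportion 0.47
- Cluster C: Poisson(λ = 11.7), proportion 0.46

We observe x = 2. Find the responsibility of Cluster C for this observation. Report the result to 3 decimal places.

0.007

P(component k | x) = w_k·f_k(x) / marginal(x), where marginal(x) = Σ_j w_j·f_j(x).
Component likelihoods at x = 2:
  p_A = e^(−3.4)·3.4^2/2! = 0.192898
  p_B = e^(−5.8)·5.8^2/2! = 0.0509235
  p_C = e^(−11.7)·11.7^2/2! = 0.00056767
Unnormalised posteriors:
  w_A·p_A = 0.07 × 0.192898 = 0.0135028
  w_B·p_B = 0.47 × 0.0509235 = 0.023934
  w_C·p_C = 0.46 × 0.00056767 = 0.000261128
Marginal: 0.0135028 + 0.023934 + 0.000261128 = 0.037698
So the posterior for Cluster C is 0.000261128 / 0.037698 ≈ 0.007.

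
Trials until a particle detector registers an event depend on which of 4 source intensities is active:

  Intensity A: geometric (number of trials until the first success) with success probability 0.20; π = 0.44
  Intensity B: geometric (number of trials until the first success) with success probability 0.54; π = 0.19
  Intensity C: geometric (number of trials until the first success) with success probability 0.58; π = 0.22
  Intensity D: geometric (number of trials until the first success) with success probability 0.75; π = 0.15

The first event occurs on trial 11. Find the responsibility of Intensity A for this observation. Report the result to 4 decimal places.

The responsibility of component k is w_k f_k(x) divided by Σ_j w_j f_j(x).
Component likelihoods at x = 11:
  f_A = 0.20·(1−0.20)^10 = 0.20·0.107374 = 0.0214748
  f_B = 0.54·(1−0.54)^10 = 0.54·0.000424207 = 0.000229072
  f_C = 0.58·(1−0.58)^10 = 0.58·0.000170802 = 9.90651e-05
  f_D = 0.75·(1−0.75)^10 = 0.75·9.53674e-07 = 7.15256e-07
Prior × likelihood for each component:
  w_A·f_A = 0.44 × 0.0214748 = 0.00944893
  w_B·f_B = 0.19 × 0.000229072 = 4.35237e-05
  w_C·f_C = 0.22 × 9.90651e-05 = 2.17943e-05
  w_D·f_D = 0.15 × 7.15256e-07 = 1.07288e-07
Denominator: 0.00944893 + 4.35237e-05 + 2.17943e-05 + 1.07288e-07 = 0.00951435
So the posterior for Intensity A is 0.00944893 / 0.00951435 ≈ 0.9931.

0.9931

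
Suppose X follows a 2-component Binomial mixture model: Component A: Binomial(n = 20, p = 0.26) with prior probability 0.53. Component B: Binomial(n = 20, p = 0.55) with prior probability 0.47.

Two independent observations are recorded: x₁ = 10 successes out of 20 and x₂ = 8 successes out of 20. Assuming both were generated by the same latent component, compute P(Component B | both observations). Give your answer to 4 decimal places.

0.9186

Posterior ∝ prior × likelihood, so P(k | x) ∝ π_k f_k(x); normalise over all components.
Since both observations come from the same component, the likelihood for component k is f_k(x₁)·f_k(x₂).
  L_A = [C(20,10)·0.26^10·0.74^10 = 184756·1.41167e-06·0.0492399 = 0.0128425] × [0.0709307] = 0.000910927
  L_B = [C(20,10)·0.55^10·0.45^10 = 184756·0.00253295·0.000340506 = 0.159349] × [0.0727309] = 0.0115896
Unnormalised posteriors:
  π_A·L_A = 0.53 × 0.000910927 = 0.000482792
  π_B·L_B = 0.47 × 0.0115896 = 0.00544712
Denominator: 0.000482792 + 0.00544712 = 0.00592992
Responsibility of Component B: 0.00544712 / 0.00592992 ≈ 0.9186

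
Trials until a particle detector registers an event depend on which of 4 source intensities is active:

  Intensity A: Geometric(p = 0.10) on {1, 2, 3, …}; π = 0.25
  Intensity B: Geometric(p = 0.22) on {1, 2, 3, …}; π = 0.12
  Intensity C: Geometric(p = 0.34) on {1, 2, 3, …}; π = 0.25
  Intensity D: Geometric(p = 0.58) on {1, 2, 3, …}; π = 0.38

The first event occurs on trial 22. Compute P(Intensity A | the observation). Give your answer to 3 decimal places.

Apply Bayes' rule: the posterior for each component is proportional to its prior times its likelihood at x.
Geometric probabilities:
  p_A = 0.0109419
  p_B = 0.00119237
  p_C = 5.51952e-05
  p_D = 7.10662e-09
Multiply by the mixture weights:
  π_A·p_A = 0.25 × 0.0109419 = 0.00273547
  π_B·p_B = 0.12 × 0.00119237 = 0.000143084
  π_C·p_C = 0.25 × 5.51952e-05 = 1.37988e-05
  π_D·p_D = 0.38 × 7.10662e-09 = 2.70052e-09
Sum: 0.00273547 + 0.000143084 + 1.37988e-05 + 2.70052e-09 = 0.00289236
P(Intensity A | the observation) ≈ 0.946

0.946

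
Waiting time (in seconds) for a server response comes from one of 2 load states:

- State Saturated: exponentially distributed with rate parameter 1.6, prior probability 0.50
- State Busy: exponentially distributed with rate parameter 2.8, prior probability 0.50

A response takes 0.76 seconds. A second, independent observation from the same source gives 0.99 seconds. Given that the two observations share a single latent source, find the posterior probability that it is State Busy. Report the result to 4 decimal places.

0.2727

By Bayes' theorem, P(k | x) = π_k f_k(x) / Σ_j π_j f_j(x).
Since both observations come from the same component, the likelihood for component k is f_k(x₁)·f_k(x₂).
  L_Saturated = [0.474262] × [0.328245] = 0.155674
  L_Busy = [0.333411] × [0.175103] = 0.0583812
Unnormalised posteriors:
  π_Saturated·L_Saturated = 0.50 × 0.155674 = 0.0778369
  π_Busy·L_Busy = 0.50 × 0.0583812 = 0.0291906
Normaliser: 0.0778369 + 0.0291906 = 0.107027
P(State Busy | data) = 0.0291906 / 0.107027 ≈ 0.2727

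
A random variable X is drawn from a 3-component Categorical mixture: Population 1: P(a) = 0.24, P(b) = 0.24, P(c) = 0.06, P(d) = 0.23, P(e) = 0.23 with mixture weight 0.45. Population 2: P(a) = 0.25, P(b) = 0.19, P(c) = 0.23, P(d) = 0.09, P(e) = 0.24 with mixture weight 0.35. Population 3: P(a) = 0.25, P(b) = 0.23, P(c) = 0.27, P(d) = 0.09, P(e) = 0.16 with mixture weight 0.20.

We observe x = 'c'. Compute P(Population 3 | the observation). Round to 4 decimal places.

Posterior ∝ prior × likelihood, so P(k | x) ∝ P(Z=k) f_k(x); normalise over all components.
Evaluate each component's likelihood at the observed value:
  L_1 = 0.06
  L_2 = 0.23
  L_3 = 0.27
Multiply by the mixture weights:
  P(Z=1)·L_1 = 0.45 × 0.06 = 0.027
  P(Z=2)·L_2 = 0.35 × 0.23 = 0.0805
  P(Z=3)·L_3 = 0.20 × 0.27 = 0.054
Marginal: 0.027 + 0.0805 + 0.054 = 0.1615
So the posterior for Population 3 is 0.054 / 0.1615 ≈ 0.3344.

0.3344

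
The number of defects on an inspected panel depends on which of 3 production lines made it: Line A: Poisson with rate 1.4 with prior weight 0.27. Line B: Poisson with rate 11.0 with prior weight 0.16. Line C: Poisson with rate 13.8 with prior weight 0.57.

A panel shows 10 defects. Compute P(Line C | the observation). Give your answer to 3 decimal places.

P(component k | x) = π_k·f_k(x) / marginal(x), where marginal(x) = Σ_j π_j·f_j(x).
Component likelihoods at x = 10 defects:
  f_A = e^(−1.4)·1.4^10/10! = 1.96564e-06
  f_B = e^(−11.0)·11.0^10/10! = 0.119378
  f_C = e^(−13.8)·13.8^10/10! = 0.0701074
Multiply by the mixture weights:
  π_A·f_A = 0.27 × 1.96564e-06 = 5.30724e-07
  π_B·f_B = 0.16 × 0.119378 = 0.0191005
  π_C·f_C = 0.57 × 0.0701074 = 0.0399612
Marginal: 5.30724e-07 + 0.0191005 + 0.0399612 = 0.0590622
So the posterior for Line C is 0.0399612 / 0.0590622 ≈ 0.677.

0.677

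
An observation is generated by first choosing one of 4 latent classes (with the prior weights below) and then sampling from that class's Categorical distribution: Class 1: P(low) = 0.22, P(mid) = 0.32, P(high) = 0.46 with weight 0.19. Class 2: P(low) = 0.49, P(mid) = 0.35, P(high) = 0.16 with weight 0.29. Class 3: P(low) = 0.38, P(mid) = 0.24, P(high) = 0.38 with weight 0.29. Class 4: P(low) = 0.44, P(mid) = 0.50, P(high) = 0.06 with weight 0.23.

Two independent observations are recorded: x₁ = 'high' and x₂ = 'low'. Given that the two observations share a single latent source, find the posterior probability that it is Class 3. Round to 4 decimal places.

Apply Bayes' rule: the posterior for each component is proportional to its prior times its likelihood at x.
Since both observations come from the same component, the likelihood for component k is f_k(x₁)·f_k(x₂).
  f_1 = [0.46] × [0.22] = 0.1012
  f_2 = [0.16] × [0.49] = 0.0784
  f_3 = [0.38] × [0.38] = 0.1444
  f_4 = [0.06] × [0.44] = 0.0264
Prior × likelihood for each component:
  π_1·f_1 = 0.19 × 0.1012 = 0.019228
  π_2·f_2 = 0.29 × 0.0784 = 0.022736
  π_3·f_3 = 0.29 × 0.1444 = 0.041876
  π_4·f_4 = 0.23 × 0.0264 = 0.006072
Sum: 0.019228 + 0.022736 + 0.041876 + 0.006072 = 0.089912
Responsibility of Class 3: 0.041876 / 0.089912 ≈ 0.4657

0.4657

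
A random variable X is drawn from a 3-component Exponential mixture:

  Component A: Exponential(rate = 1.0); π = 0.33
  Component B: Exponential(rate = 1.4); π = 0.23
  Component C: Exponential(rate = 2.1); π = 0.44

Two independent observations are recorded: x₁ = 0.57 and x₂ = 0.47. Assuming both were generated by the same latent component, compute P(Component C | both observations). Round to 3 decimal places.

0.496

Posterior ∝ prior × likelihood, so P(k | x) ∝ π_k f_k(x); normalise over all components.
Since both observations come from the same component, the likelihood for component k is f_k(x₁)·f_k(x₂).
  f_A = [0.565525] × [0.625002] = 0.353455
  f_B = [0.63032] × [0.725041] = 0.457007
  f_C = [0.634408] × [0.782655] = 0.496523
Unnormalised posteriors:
  π_A·f_A = 0.33 × 0.353455 = 0.11664
  π_B·f_B = 0.23 × 0.457007 = 0.105112
  π_C·f_C = 0.44 × 0.496523 = 0.21847
Sum: 0.11664 + 0.105112 + 0.21847 = 0.440222
Responsibility of Component C: 0.21847 / 0.440222 ≈ 0.496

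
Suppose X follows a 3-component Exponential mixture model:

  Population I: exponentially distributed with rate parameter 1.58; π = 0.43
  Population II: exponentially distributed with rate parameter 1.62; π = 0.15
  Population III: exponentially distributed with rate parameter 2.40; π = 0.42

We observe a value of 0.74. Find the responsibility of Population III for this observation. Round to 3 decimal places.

0.375

Posterior ∝ prior × likelihood, so P(k | x) ∝ π_k f_k(x); normalise over all components.
Evaluate each component's likelihood at the observed value:
  p_I = 0.490772
  p_II = 0.48852
  p_III = 0.406354
Unnormalised posteriors:
  π_I·p_I = 0.43 × 0.490772 = 0.211032
  π_II·p_II = 0.15 × 0.48852 = 0.0732781
  π_III·p_III = 0.42 × 0.406354 = 0.170669
Denominator: 0.211032 + 0.0732781 + 0.170669 = 0.454979
So the posterior for Population III is 0.170669 / 0.454979 ≈ 0.375.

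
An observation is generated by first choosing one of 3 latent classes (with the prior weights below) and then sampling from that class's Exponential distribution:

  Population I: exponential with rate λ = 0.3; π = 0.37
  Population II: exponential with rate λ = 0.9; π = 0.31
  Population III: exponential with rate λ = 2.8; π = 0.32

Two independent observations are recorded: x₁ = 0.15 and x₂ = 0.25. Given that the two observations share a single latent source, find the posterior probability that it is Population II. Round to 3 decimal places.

Apply Bayes' rule: the posterior for each component is proportional to its prior times its likelihood at x.
Since both observations come from the same component, the likelihood for component k is f_k(x₁)·f_k(x₂).
  f_I = [0.3·e^(−0.3·0.15) = 0.3·e^(−0.0450) = 0.286799] × [0.278323] = 0.0798228
  f_II = [0.9·e^(−0.9·0.15) = 0.9·e^(−0.1350) = 0.786344] × [0.718665] = 0.565118
  f_III = [2.8·e^(−2.8·0.15) = 2.8·e^(−0.4200) = 1.83973] × [1.39044] = 2.55803
Prior × likelihood for each component:
  P(Z=I)·f_I = 0.37 × 0.0798228 = 0.0295345
  P(Z=II)·f_II = 0.31 × 0.565118 = 0.175187
  P(Z=III)·f_III = 0.32 × 2.55803 = 0.818571
Evidence: 0.0295345 + 0.175187 + 0.818571 = 1.02329
Responsibility of Population II: 0.175187 / 1.02329 ≈ 0.171

0.171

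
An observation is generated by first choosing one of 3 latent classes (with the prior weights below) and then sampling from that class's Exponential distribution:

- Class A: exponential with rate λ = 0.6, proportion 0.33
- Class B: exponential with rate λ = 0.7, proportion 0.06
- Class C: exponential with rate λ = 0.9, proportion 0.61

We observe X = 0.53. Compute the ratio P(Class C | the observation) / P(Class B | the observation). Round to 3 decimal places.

11.757

Posterior odds = (w_i f_i(x)) / (w_j f_j(x)); the normalising sum cancels.
Evaluate each component's likelihood at the observed value:
  p_A = 0.436562
  p_B = 0.483031
  p_C = 0.558578
Posterior odds = (w_C·p_C) / (w_B·p_B) = (0.61·0.558578) / (0.06·0.483031) = 0.340733 / 0.0289818 ≈ 11.757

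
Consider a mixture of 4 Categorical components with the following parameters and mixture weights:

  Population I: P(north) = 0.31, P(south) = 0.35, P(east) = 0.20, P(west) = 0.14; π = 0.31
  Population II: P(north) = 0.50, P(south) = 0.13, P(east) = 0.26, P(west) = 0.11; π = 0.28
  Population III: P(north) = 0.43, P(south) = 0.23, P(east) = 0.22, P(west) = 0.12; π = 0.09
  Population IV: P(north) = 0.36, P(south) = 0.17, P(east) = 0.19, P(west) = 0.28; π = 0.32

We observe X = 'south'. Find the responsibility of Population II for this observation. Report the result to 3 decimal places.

Apply Bayes' rule: the posterior for each component is proportional to its prior times its likelihood at x.
Component likelihoods at x = 'south':
  p_I = P(south | comp) = 0.35
  p_II = P(south | comp) = 0.13
  p_III = P(south | comp) = 0.23
  p_IV = P(south | comp) = 0.17
Multiply by the mixture weights:
  π_I·p_I = 0.31 × 0.35 = 0.1085
  π_II·p_II = 0.28 × 0.13 = 0.0364
  π_III·p_III = 0.09 × 0.23 = 0.0207
  π_IV·p_IV = 0.32 × 0.17 = 0.0544
Marginal: 0.1085 + 0.0364 + 0.0207 + 0.0544 = 0.22
So the posterior for Population II is 0.0364 / 0.22 ≈ 0.165.

0.165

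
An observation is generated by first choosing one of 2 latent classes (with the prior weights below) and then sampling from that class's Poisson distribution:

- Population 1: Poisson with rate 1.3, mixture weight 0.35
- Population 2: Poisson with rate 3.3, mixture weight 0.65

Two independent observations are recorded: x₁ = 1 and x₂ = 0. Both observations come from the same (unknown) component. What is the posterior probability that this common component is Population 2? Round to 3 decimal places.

Posterior ∝ prior × likelihood, so P(k | x) ∝ π_k f_k(x); normalise over all components.
Since both observations come from the same component, the likelihood for component k is f_k(x₁)·f_k(x₂).
  p_1 = [0.354291] × [0.272532] = 0.0965557
  p_2 = [0.121714] × [0.0368832] = 0.00448921
Multiply by the mixture weights:
  π_1·p_1 = 0.35 × 0.0965557 = 0.0337945
  π_2·p_2 = 0.65 × 0.00448921 = 0.00291799
Sum: 0.0337945 + 0.00291799 = 0.0367125
P(Population 2 | x₁,x₂) = 0.00291799 / 0.0367125 ≈ 0.079

0.079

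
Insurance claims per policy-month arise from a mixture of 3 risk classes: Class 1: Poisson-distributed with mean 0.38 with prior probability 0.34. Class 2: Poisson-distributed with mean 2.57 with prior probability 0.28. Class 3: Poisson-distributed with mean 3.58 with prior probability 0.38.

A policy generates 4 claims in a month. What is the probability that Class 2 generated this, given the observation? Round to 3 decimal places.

0.349

Apply Bayes' rule: the posterior for each component is proportional to its prior times its likelihood at x.
Evaluate each component's likelihood at the observed value:
  p_1 = e^(−0.38)·0.38^4/4! = 0.000594143
  p_2 = e^(−2.57)·2.57^4/4! = 0.139118
  p_3 = e^(−3.58)·3.58^4/4! = 0.190786
Prior × likelihood for each component:
  π_1·p_1 = 0.34 × 0.000594143 = 0.000202009
  π_2·p_2 = 0.28 × 0.139118 = 0.0389531
  π_3·p_3 = 0.38 × 0.190786 = 0.0724987
Normaliser: 0.000202009 + 0.0389531 + 0.0724987 = 0.111654
P(Class 2 | 4 claims) = 0.0389531 / 0.111654 ≈ 0.349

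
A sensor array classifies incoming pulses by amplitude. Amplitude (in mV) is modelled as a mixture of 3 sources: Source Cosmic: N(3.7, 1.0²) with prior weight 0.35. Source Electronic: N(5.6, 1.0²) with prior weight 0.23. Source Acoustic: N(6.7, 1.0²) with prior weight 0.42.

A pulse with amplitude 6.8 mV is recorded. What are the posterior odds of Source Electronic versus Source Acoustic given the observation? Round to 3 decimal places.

0.268

Since P(k|x) ∝ P(Z=k) f_k(x), the posterior odds are P(Z=i) f_i(x) / (P(Z=j) f_j(x)).
Evaluate each component's likelihood at the observed value:
  f_Cosmic = (1/(1.0·√(2π)))·exp(−(6.8−3.7)²/(2·1.0²)) = 0.398942·exp(-4.80500) = 0.00326682
  f_Electronic = (1/(1.0·√(2π)))·exp(−(6.8−5.6)²/(2·1.0²)) = 0.398942·exp(-0.72000) = 0.194186
  f_Acoustic = (1/(1.0·√(2π)))·exp(−(6.8−6.7)²/(2·1.0²)) = 0.398942·exp(-0.00500) = 0.396953
Odds = (0.23/0.42) × (0.194186/0.396953) = 0.547619 × 0.489192 ≈ 0.268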